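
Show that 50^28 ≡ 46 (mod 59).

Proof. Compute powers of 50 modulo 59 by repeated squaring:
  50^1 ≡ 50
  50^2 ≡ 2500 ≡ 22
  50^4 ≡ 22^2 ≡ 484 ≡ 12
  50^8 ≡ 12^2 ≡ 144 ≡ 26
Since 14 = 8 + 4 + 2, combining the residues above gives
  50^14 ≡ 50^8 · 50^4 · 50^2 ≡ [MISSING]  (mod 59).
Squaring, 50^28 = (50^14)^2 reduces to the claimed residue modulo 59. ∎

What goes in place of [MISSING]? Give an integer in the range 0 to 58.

20

Multiply the listed residues: 26 · 12 · 22 = 312 → 6864.
Reducing modulo 59: 6864 = 116·59 + 20, so 50^14 ≡ 20.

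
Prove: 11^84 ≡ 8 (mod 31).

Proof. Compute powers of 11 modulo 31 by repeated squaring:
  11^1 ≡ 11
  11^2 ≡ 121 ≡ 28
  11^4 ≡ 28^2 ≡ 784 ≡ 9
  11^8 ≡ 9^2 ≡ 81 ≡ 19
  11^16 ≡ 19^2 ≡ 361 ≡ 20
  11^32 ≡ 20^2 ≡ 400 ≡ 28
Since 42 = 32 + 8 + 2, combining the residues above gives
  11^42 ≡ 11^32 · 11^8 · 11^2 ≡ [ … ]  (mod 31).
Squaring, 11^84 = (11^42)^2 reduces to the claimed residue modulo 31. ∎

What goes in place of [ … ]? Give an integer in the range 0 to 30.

11^32 · 11^8 · 11^2 ≡ 28 · 19 · 28 = 14896.
14896 mod 31 = 16, so 11^42 ≡ 16 (mod 31).

16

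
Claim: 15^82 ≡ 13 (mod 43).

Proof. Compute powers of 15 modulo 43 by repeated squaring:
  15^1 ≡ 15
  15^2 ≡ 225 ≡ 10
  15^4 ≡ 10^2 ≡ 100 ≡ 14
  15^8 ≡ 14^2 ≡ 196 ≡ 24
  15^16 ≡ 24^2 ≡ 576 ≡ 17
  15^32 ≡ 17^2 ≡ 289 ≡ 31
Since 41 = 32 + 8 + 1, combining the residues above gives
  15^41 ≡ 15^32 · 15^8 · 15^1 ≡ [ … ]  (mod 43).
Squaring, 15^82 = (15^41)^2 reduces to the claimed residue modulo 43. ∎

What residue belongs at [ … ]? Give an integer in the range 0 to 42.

Multiply the listed residues: 31 · 24 · 15 = 744 → 11160.
Reducing modulo 43: 11160 = 259·43 + 23, so 15^41 ≡ 23.

23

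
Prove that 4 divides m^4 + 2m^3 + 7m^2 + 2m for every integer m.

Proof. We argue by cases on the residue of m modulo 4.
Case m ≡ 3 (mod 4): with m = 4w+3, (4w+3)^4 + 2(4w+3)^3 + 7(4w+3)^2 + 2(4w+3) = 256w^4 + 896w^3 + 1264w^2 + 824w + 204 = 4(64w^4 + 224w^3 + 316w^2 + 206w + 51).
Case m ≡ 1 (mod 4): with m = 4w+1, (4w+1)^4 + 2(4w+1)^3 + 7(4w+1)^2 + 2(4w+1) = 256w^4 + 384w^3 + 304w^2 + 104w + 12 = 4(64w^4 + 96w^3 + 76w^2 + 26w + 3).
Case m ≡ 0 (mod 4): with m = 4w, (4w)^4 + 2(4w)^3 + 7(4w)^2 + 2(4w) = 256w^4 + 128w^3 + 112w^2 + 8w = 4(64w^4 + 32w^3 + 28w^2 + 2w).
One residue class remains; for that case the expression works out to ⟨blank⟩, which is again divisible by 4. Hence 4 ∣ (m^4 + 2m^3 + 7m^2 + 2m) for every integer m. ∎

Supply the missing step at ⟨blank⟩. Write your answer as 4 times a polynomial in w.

4(64w^4 + 160w^3 + 172w^2 + 86w + 16)

Only m ≡ 2 (mod 4) is unaccounted for. Put m = 4w+2:
(4w+2)^4 + 2(4w+2)^3 + 7(4w+2)^2 + 2(4w+2) expands to 256w^4 + 640w^3 + 688w^2 + 344w + 64,
and factoring out 4 leaves 4(64w^4 + 160w^3 + 172w^2 + 86w + 16).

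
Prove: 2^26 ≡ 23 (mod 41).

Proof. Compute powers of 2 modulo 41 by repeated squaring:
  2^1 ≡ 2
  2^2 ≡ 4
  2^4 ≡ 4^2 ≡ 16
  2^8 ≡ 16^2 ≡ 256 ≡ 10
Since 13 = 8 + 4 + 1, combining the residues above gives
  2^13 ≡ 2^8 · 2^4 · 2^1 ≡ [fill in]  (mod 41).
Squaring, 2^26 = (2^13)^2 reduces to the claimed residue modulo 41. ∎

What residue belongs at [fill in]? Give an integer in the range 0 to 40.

33

2^8 · 2^4 · 2^1 ≡ 10 · 16 · 2 = 320.
320 mod 41 = 33, so 2^13 ≡ 33 (mod 41).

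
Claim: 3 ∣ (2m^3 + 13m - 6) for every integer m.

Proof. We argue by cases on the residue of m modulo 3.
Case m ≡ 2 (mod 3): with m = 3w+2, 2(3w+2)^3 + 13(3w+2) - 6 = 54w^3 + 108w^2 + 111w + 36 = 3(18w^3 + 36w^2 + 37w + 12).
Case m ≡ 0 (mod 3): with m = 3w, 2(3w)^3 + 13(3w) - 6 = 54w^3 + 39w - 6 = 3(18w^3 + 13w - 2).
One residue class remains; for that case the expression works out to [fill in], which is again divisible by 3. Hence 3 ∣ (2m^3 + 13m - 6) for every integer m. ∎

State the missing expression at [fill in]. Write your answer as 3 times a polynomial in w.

Only m ≡ 1 (mod 3) is unaccounted for. Put m = 3w+1:
2(3w+1)^3 + 13(3w+1) - 6 expands to 54w^3 + 54w^2 + 57w + 9,
and factoring out 3 leaves 3(18w^3 + 18w^2 + 19w + 3).

3(18w^3 + 18w^2 + 19w + 3)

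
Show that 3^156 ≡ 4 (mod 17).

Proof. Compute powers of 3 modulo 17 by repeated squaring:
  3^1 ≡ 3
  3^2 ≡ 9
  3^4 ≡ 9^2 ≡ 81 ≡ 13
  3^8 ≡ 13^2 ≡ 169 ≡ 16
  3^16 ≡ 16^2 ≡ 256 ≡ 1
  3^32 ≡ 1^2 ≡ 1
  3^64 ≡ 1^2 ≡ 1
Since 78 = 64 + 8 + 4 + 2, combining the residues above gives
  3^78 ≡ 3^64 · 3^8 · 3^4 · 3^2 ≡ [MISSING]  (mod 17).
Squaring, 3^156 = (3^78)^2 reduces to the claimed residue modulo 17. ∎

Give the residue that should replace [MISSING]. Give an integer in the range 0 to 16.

2

Multiply the listed residues: 1 · 16 · 13 · 9 = 16 → 208 → 1872.
Reducing modulo 17: 1872 = 110·17 + 2, so 3^78 ≡ 2.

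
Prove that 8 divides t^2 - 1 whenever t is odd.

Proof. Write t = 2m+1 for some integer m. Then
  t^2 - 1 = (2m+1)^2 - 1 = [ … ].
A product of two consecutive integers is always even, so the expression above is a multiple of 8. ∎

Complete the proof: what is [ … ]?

4m(m + 1)

(2m+1)^2 - 1 = 4m^2 + 4m + 1 - 1 = 4m^2 + 4m = 4m(m+1).
Since m and m+1 are consecutive, m(m+1) is even, and 4·(even) is a multiple of 8.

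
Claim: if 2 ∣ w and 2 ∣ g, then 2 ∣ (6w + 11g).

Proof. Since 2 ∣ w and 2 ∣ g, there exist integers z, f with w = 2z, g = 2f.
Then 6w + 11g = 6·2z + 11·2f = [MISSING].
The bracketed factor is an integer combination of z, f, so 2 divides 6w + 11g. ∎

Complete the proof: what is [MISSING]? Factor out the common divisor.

Pull the common 2 out of every term: 6·2z + 11·2f = 2(11f + 6z).
11f + 6z is an integer, which exhibits the divisibility.

2(11f + 6z)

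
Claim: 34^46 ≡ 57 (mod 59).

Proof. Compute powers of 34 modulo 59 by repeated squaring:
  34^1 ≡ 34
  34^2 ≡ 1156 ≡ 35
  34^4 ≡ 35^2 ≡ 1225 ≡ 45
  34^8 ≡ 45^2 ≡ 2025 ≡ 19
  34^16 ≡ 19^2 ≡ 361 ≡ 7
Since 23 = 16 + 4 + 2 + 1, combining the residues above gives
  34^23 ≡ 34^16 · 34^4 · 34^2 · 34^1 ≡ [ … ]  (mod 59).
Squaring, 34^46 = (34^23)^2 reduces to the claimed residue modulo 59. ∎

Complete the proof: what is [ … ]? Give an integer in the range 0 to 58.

23

Multiply the listed residues: 7 · 45 · 35 · 34 = 315 → 11025 → 374850.
Reducing modulo 59: 374850 = 6353·59 + 23, so 34^23 ≡ 23.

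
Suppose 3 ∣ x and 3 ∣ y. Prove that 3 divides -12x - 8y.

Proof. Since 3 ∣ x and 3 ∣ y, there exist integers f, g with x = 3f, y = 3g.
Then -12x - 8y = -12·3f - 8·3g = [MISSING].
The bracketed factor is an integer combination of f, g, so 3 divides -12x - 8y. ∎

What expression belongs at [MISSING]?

3(-12f - 8g)

Each term has a factor of 3: -12·3f - 8·3g = 3·(-12f - 8g).
Since -12f - 8g is an integer, 3 ∣ (-12x - 8y).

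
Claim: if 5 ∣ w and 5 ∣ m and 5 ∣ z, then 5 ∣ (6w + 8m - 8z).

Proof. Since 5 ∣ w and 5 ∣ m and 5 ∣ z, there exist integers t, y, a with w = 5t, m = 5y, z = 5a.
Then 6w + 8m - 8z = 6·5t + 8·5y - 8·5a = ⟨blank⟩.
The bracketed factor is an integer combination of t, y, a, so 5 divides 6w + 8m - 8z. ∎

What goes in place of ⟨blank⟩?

Each term has a factor of 5: 6·5t + 8·5y - 8·5a = 5·(-8a + 6t + 8y).
Since -8a + 6t + 8y is an integer, 5 ∣ (6w + 8m - 8z).

5(-8a + 6t + 8y)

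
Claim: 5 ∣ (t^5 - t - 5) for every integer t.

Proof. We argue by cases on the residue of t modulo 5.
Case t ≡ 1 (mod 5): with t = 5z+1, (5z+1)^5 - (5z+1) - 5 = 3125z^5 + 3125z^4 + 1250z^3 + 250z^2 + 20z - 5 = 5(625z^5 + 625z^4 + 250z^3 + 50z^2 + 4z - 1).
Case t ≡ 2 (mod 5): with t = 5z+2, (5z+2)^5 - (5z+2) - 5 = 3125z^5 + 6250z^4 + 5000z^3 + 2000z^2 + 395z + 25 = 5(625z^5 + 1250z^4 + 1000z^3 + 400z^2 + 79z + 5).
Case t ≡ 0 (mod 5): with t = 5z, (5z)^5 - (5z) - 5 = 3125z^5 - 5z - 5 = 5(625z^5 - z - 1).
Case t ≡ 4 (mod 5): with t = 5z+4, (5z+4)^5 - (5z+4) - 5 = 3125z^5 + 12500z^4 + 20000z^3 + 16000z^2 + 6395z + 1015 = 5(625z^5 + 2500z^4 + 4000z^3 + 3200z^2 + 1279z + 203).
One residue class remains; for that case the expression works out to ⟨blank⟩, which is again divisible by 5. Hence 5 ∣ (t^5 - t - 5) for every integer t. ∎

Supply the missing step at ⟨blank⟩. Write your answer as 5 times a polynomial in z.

The residues treated are {1, 2, 0, 4}, so the missing case is t ≡ 3 (mod 5); write t = 5z+3.
Then (5z+3)^5 - (5z+3) - 5 = 3125z^5 + 9375z^4 + 11250z^3 + 6750z^2 + 2020z + 235 = 5(625z^5 + 1875z^4 + 2250z^3 + 1350z^2 + 404z + 47).

5(625z^5 + 1875z^4 + 2250z^3 + 1350z^2 + 404z + 47)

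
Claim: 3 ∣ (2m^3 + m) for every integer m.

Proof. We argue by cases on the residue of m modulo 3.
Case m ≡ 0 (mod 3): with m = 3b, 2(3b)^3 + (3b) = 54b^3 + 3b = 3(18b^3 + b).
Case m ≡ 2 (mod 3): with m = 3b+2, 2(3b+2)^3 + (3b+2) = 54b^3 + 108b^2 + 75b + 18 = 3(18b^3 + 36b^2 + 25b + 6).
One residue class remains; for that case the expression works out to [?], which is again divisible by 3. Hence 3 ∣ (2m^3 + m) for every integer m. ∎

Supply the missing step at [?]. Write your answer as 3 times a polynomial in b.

3(18b^3 + 18b^2 + 7b + 1)

The residues treated are {0, 2}, so the missing case is m ≡ 1 (mod 3); write m = 3b+1.
Then 2(3b+1)^3 + (3b+1) = 54b^3 + 54b^2 + 21b + 3 = 3(18b^3 + 18b^2 + 7b + 1).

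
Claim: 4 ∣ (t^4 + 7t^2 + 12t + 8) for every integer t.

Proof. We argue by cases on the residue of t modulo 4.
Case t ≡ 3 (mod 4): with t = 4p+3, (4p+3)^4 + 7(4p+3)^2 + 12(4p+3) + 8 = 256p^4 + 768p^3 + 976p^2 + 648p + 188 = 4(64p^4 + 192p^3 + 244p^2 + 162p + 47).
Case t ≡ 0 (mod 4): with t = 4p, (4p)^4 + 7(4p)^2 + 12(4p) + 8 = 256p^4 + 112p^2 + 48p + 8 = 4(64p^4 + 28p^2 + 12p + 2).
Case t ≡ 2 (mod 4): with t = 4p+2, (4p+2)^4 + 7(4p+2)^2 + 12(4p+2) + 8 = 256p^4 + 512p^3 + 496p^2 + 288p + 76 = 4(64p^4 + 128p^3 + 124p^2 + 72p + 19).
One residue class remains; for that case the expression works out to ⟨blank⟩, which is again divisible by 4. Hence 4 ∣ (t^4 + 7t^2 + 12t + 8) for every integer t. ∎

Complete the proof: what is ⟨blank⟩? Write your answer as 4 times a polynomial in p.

4(64p^4 + 64p^3 + 52p^2 + 30p + 7)

The residues treated are {3, 0, 2}, so the missing case is t ≡ 1 (mod 4); write t = 4p+1.
Then (4p+1)^4 + 7(4p+1)^2 + 12(4p+1) + 8 = 256p^4 + 256p^3 + 208p^2 + 120p + 28 = 4(64p^4 + 64p^3 + 52p^2 + 30p + 7).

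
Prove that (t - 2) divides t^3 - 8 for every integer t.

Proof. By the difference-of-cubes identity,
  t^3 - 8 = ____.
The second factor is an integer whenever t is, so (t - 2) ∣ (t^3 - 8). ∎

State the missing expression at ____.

(t - 2)(t^2 + 2t + 4)

Polynomial division of t^3 - 8 by t - 2 leaves remainder 0 and quotient t^2 + 2t + 4.
Hence t^3 - 8 = (t - 2)(t^2 + 2t + 4).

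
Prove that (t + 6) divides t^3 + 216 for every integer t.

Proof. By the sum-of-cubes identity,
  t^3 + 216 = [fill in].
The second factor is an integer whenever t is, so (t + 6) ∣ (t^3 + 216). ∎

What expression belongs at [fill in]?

(t + 6)(t^2 - 6t + 36)

Polynomial division of t^3 + 216 by t + 6 leaves remainder 0 and quotient t^2 - 6t + 36.
Hence t^3 + 216 = (t + 6)(t^2 - 6t + 36).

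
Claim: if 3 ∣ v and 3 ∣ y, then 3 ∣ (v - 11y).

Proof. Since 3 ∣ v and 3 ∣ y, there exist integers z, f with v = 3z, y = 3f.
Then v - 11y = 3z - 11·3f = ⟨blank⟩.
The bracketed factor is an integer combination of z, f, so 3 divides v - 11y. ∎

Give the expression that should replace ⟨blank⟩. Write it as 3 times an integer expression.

3(-11f + z)

Pull the common 3 out of every term: 3z - 11·3f = 3(-11f + z).
-11f + z is an integer, which exhibits the divisibility.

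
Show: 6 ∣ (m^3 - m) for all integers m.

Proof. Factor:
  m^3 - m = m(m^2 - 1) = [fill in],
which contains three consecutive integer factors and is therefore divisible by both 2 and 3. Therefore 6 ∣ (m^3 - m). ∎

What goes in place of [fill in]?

(m - 1)m(m + 1)

m(m^2 - 1) = m(m - 1)(m + 1) = (m - 1)m(m + 1).
These three factors are consecutive integers, so their product is divisible by 6.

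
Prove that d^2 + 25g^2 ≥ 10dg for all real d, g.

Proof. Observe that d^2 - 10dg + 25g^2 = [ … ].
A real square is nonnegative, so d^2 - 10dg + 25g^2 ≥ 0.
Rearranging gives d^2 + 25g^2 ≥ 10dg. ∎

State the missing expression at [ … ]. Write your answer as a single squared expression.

The leading and trailing coefficients are 1^2 and 5^2, and 10 = 2·1·5, so the trinomial is (d - 5g)^2.
Hence d^2 - 10dg + 25g^2 ≥ 0.

(d - 5g)^2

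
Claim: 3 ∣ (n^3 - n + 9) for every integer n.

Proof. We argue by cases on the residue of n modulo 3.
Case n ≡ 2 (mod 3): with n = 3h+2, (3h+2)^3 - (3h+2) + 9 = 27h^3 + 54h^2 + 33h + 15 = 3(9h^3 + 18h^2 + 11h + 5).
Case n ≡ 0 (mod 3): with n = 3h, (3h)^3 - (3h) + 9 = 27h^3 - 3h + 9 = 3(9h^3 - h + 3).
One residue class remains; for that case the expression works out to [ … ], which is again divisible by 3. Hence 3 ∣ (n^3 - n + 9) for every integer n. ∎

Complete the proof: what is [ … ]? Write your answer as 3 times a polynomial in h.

The residues treated are {2, 0}, so the missing case is n ≡ 1 (mod 3); write n = 3h+1.
Then (3h+1)^3 - (3h+1) + 9 = 27h^3 + 27h^2 + 6h + 9 = 3(9h^3 + 9h^2 + 2h + 3).

3(9h^3 + 9h^2 + 2h + 3)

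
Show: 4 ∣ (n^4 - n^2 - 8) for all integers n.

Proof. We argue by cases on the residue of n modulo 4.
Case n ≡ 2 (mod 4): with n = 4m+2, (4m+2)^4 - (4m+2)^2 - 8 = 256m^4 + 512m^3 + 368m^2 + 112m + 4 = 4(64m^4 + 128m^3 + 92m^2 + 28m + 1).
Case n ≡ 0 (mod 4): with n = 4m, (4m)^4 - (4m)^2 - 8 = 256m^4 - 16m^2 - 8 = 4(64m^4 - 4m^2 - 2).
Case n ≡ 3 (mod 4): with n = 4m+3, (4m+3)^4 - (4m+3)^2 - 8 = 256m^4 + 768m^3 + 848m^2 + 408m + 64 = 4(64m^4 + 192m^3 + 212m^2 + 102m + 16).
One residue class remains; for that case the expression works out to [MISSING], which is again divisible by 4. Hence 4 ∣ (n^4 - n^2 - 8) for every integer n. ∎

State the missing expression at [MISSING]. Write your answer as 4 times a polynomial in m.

Only n ≡ 1 (mod 4) is unaccounted for. Put n = 4m+1:
(4m+1)^4 - (4m+1)^2 - 8 expands to 256m^4 + 256m^3 + 80m^2 + 8m - 8,
and factoring out 4 leaves 4(64m^4 + 64m^3 + 20m^2 + 2m - 2).

4(64m^4 + 64m^3 + 20m^2 + 2m - 2)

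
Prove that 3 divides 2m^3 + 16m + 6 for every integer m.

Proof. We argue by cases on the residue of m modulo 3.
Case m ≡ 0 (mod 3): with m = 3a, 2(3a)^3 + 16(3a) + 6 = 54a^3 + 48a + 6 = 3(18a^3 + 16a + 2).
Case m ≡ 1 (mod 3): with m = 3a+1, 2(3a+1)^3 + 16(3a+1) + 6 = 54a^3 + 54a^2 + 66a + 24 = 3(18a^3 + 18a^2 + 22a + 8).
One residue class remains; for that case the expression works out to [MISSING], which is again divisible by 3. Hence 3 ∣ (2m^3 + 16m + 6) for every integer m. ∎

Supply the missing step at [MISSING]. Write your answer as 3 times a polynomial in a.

The residues treated are {0, 1}, so the missing case is m ≡ 2 (mod 3); write m = 3a+2.
Then 2(3a+2)^3 + 16(3a+2) + 6 = 54a^3 + 108a^2 + 120a + 54 = 3(18a^3 + 36a^2 + 40a + 18).

3(18a^3 + 36a^2 + 40a + 18)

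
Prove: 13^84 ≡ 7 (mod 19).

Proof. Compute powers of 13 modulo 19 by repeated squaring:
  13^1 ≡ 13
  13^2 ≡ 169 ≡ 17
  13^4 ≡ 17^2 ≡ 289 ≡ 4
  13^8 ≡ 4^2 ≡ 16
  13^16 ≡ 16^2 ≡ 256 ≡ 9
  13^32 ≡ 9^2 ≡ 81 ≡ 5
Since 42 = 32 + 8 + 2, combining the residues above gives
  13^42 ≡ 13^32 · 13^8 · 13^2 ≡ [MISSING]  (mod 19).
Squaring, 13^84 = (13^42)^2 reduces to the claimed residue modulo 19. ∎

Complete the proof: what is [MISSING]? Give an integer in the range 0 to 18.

13^32 · 13^8 · 13^2 ≡ 5 · 16 · 17 = 1360.
1360 mod 19 = 11, so 13^42 ≡ 11 (mod 19).

11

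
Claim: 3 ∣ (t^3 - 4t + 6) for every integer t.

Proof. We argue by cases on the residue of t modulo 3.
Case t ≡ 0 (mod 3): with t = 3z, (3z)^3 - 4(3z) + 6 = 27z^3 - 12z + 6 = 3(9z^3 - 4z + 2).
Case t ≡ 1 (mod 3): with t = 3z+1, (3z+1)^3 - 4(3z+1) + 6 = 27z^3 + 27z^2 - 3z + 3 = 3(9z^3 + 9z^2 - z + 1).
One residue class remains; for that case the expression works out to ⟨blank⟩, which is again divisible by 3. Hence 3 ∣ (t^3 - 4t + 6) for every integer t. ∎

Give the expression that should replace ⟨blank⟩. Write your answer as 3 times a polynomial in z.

Only t ≡ 2 (mod 3) is unaccounted for. Put t = 3z+2:
(3z+2)^3 - 4(3z+2) + 6 expands to 27z^3 + 54z^2 + 24z + 6,
and factoring out 3 leaves 3(9z^3 + 18z^2 + 8z + 2).

3(9z^3 + 18z^2 + 8z + 2)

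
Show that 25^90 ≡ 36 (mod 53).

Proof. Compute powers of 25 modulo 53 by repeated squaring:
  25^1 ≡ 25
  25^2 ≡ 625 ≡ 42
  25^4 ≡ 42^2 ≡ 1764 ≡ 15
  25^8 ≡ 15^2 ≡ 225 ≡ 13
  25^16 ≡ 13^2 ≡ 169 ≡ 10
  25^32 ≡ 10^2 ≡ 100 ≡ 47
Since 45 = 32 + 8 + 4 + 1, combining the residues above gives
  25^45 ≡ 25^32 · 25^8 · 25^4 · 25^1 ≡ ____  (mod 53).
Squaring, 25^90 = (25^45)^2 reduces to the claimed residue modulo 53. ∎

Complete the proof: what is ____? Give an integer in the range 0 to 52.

25^32 · 25^8 · 25^4 · 25^1 ≡ 47 · 13 · 15 · 25 = 229125.
229125 mod 53 = 6, so 25^45 ≡ 6 (mod 53).

6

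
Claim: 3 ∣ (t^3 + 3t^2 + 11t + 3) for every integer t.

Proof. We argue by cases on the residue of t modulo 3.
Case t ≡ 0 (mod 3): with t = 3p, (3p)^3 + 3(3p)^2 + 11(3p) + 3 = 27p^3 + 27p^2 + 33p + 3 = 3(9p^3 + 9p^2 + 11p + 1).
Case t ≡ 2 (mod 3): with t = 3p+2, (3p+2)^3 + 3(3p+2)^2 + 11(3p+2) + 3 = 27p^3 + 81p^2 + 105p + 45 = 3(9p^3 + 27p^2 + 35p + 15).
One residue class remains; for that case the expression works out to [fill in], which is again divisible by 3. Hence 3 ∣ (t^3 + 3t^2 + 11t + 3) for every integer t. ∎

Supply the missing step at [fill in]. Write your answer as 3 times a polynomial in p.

3(9p^3 + 18p^2 + 20p + 6)

Only t ≡ 1 (mod 3) is unaccounted for. Put t = 3p+1:
(3p+1)^3 + 3(3p+1)^2 + 11(3p+1) + 3 expands to 27p^3 + 54p^2 + 60p + 18,
and factoring out 3 leaves 3(9p^3 + 18p^2 + 20p + 6).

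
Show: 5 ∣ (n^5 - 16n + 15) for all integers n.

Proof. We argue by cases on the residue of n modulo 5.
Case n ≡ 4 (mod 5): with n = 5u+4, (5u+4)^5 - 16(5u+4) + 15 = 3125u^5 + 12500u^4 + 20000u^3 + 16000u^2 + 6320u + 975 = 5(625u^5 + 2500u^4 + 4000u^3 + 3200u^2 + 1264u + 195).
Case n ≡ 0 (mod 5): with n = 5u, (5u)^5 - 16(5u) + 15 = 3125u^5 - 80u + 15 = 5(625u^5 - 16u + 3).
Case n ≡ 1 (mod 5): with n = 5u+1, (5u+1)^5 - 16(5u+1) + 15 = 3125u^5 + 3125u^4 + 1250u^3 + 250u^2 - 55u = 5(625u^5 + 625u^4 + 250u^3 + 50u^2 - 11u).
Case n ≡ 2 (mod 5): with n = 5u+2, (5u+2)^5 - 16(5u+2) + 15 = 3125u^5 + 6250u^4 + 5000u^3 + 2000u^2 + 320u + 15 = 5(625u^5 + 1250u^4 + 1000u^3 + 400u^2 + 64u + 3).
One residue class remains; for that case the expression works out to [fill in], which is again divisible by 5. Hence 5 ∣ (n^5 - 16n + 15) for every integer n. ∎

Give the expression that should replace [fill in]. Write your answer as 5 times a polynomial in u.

5(625u^5 + 1875u^4 + 2250u^3 + 1350u^2 + 389u + 42)

Only n ≡ 3 (mod 5) is unaccounted for. Put n = 5u+3:
(5u+3)^5 - 16(5u+3) + 15 expands to 3125u^5 + 9375u^4 + 11250u^3 + 6750u^2 + 1945u + 210,
and factoring out 5 leaves 5(625u^5 + 1875u^4 + 2250u^3 + 1350u^2 + 389u + 42).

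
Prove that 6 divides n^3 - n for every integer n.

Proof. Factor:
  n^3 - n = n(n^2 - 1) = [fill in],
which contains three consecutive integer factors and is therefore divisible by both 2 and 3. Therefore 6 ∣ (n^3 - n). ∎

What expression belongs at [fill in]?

(n - 1)n(n + 1)

n(n^2 - 1) = n(n - 1)(n + 1) = (n - 1)n(n + 1).
These three factors are consecutive integers, so their product is divisible by 6.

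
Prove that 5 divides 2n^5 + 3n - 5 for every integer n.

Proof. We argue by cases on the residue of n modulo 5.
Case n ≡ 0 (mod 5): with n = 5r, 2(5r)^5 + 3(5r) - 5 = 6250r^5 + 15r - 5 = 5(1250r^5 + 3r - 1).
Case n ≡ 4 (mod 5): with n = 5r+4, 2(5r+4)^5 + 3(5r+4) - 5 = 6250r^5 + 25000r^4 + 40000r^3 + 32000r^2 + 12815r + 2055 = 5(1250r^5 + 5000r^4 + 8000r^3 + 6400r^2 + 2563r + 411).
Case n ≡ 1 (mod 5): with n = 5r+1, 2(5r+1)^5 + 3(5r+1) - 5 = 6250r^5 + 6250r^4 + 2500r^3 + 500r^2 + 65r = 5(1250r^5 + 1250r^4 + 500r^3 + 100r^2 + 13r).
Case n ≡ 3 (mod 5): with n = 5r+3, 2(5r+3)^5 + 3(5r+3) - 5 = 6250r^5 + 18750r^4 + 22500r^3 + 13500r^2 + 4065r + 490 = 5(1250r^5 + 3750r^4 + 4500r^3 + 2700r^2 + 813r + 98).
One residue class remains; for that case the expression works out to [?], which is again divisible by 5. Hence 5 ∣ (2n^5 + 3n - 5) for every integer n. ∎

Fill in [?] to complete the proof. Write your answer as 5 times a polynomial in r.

5(1250r^5 + 2500r^4 + 2000r^3 + 800r^2 + 163r + 13)

Only n ≡ 2 (mod 5) is unaccounted for. Put n = 5r+2:
2(5r+2)^5 + 3(5r+2) - 5 expands to 6250r^5 + 12500r^4 + 10000r^3 + 4000r^2 + 815r + 65,
and factoring out 5 leaves 5(1250r^5 + 2500r^4 + 2000r^3 + 800r^2 + 163r + 13).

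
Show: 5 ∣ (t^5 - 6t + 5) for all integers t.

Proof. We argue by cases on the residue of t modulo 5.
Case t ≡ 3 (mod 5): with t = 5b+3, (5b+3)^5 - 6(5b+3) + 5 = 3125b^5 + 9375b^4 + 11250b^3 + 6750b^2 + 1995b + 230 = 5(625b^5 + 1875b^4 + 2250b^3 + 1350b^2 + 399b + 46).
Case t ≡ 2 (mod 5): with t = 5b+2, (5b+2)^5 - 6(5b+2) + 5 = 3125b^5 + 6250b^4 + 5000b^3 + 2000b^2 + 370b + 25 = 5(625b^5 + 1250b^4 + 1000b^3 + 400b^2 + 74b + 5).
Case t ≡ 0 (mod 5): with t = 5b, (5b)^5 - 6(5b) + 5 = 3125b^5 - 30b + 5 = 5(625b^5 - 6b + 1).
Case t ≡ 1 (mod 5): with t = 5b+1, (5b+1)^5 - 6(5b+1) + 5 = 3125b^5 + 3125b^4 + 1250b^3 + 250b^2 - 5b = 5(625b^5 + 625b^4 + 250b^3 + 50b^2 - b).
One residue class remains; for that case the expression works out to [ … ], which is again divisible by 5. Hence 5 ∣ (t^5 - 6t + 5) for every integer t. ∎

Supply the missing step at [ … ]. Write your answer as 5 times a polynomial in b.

Only t ≡ 4 (mod 5) is unaccounted for. Put t = 5b+4:
(5b+4)^5 - 6(5b+4) + 5 expands to 3125b^5 + 12500b^4 + 20000b^3 + 16000b^2 + 6370b + 1005,
and factoring out 5 leaves 5(625b^5 + 2500b^4 + 4000b^3 + 3200b^2 + 1274b + 201).

5(625b^5 + 2500b^4 + 4000b^3 + 3200b^2 + 1274b + 201)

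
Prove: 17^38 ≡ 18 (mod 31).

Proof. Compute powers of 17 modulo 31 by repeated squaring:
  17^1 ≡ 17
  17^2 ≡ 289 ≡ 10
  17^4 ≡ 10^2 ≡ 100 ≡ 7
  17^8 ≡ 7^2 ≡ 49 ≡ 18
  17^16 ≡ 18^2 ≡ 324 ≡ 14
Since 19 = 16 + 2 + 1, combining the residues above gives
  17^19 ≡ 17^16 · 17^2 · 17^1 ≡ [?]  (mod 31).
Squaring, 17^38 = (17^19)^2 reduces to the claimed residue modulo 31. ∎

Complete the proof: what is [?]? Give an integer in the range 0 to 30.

17^16 · 17^2 · 17^1 ≡ 14 · 10 · 17 = 2380.
2380 mod 31 = 24, so 17^19 ≡ 24 (mod 31).

24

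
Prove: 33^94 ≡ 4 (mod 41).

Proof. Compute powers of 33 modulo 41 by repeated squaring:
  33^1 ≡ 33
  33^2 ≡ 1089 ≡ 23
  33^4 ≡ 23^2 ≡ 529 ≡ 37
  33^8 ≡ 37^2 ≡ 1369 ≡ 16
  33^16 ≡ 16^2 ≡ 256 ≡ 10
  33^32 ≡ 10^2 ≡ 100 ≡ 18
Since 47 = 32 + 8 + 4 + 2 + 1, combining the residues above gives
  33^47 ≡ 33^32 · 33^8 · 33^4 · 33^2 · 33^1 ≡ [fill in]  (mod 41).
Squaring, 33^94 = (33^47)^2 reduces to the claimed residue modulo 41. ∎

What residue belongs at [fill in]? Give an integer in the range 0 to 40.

39

Multiply the listed residues: 18 · 16 · 37 · 23 · 33 = 288 → 10656 → 245088 → 8087904.
Reducing modulo 41: 8087904 = 197265·41 + 39, so 33^47 ≡ 39.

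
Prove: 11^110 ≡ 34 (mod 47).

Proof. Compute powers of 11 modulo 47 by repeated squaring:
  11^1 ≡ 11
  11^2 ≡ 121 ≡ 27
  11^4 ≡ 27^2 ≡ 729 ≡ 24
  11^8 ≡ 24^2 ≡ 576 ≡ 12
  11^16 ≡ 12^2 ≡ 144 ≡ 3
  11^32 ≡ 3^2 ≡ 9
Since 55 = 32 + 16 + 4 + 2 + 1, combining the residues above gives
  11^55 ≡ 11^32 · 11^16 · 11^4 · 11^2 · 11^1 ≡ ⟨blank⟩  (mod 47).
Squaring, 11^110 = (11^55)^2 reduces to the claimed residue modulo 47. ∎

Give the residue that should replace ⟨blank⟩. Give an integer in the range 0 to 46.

Multiply the listed residues: 9 · 3 · 24 · 27 · 11 = 27 → 648 → 17496 → 192456.
Reducing modulo 47: 192456 = 4094·47 + 38, so 11^55 ≡ 38.

38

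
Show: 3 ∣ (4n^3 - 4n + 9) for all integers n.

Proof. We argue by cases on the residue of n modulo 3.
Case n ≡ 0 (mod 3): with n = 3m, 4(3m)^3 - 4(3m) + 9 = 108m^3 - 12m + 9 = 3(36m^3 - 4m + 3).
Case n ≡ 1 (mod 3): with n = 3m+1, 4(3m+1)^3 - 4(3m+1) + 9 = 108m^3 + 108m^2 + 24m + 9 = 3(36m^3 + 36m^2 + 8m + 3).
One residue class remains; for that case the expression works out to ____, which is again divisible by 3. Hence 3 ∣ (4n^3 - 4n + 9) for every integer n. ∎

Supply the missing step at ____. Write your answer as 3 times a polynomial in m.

3(36m^3 + 72m^2 + 44m + 11)

Only n ≡ 2 (mod 3) is unaccounted for. Put n = 3m+2:
4(3m+2)^3 - 4(3m+2) + 9 expands to 108m^3 + 216m^2 + 132m + 33,
and factoring out 3 leaves 3(36m^3 + 72m^2 + 44m + 11).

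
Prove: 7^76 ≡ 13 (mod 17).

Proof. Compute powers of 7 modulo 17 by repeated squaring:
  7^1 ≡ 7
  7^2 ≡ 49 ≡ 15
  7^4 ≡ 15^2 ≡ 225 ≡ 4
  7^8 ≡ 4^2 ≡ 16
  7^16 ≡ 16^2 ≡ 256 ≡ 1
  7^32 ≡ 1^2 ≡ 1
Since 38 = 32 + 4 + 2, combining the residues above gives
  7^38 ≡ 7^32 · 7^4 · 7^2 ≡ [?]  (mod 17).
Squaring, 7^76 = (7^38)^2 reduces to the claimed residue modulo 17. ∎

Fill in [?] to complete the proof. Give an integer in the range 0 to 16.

9

7^32 · 7^4 · 7^2 ≡ 1 · 4 · 15 = 60.
60 mod 17 = 9, so 7^38 ≡ 9 (mod 17).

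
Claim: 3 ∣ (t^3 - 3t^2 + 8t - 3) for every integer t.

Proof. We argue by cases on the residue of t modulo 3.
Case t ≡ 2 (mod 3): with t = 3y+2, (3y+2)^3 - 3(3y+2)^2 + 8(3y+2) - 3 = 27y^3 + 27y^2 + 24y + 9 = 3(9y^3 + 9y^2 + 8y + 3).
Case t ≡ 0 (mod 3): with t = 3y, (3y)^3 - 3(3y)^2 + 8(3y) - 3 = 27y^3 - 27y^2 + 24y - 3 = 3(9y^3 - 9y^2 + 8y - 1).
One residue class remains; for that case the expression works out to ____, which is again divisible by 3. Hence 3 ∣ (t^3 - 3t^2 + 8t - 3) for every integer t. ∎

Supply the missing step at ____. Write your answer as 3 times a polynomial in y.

3(9y^3 + 5y + 1)

Only t ≡ 1 (mod 3) is unaccounted for. Put t = 3y+1:
(3y+1)^3 - 3(3y+1)^2 + 8(3y+1) - 3 expands to 27y^3 + 15y + 3,
and factoring out 3 leaves 3(9y^3 + 5y + 1).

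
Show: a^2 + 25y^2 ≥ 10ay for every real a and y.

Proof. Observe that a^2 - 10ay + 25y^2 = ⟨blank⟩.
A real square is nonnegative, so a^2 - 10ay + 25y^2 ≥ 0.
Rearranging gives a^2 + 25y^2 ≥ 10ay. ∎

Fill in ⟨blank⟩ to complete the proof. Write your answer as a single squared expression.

The leading and trailing coefficients are 1^2 and 5^2, and 10 = 2·1·5, so the trinomial is (a - 5y)^2.
Hence a^2 - 10ay + 25y^2 ≥ 0.

(a - 5y)^2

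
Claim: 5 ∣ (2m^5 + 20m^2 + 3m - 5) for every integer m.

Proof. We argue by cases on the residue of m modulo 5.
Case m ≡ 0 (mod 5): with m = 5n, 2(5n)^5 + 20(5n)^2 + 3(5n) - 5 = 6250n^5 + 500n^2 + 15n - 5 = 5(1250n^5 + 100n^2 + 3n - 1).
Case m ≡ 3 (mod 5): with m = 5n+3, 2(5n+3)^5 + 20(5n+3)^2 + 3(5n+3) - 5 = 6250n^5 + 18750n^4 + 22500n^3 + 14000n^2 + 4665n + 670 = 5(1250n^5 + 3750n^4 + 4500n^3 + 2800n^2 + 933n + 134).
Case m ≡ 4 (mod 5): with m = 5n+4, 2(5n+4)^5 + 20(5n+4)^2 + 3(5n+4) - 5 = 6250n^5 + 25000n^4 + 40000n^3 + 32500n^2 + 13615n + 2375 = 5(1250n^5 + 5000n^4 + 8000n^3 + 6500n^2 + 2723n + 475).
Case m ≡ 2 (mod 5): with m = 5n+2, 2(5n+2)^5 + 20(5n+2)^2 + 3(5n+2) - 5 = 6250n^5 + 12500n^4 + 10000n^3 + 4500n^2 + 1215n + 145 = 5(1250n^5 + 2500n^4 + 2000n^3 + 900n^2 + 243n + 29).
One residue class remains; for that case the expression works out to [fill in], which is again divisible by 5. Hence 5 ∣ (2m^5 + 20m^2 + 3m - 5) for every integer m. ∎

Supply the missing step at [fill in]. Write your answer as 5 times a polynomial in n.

The residues treated are {0, 3, 4, 2}, so the missing case is m ≡ 1 (mod 5); write m = 5n+1.
Then 2(5n+1)^5 + 20(5n+1)^2 + 3(5n+1) - 5 = 6250n^5 + 6250n^4 + 2500n^3 + 1000n^2 + 265n + 20 = 5(1250n^5 + 1250n^4 + 500n^3 + 200n^2 + 53n + 4).

5(1250n^5 + 1250n^4 + 500n^3 + 200n^2 + 53n + 4)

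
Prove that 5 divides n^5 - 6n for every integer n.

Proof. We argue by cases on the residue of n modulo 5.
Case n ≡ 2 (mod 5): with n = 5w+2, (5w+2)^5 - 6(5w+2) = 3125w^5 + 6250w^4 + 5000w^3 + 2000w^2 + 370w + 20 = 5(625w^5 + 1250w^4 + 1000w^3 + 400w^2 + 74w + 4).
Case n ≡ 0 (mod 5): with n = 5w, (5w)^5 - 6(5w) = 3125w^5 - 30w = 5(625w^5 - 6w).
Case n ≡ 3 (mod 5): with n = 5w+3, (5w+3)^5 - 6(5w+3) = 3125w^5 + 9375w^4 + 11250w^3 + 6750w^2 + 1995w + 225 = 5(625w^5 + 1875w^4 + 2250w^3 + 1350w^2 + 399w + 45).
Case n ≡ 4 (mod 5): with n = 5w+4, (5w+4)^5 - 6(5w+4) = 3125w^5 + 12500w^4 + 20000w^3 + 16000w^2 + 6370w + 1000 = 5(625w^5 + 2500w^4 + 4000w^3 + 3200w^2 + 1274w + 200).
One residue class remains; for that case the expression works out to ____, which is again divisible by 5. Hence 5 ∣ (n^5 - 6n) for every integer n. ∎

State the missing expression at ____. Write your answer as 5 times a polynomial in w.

Only n ≡ 1 (mod 5) is unaccounted for. Put n = 5w+1:
(5w+1)^5 - 6(5w+1) expands to 3125w^5 + 3125w^4 + 1250w^3 + 250w^2 - 5w - 5,
and factoring out 5 leaves 5(625w^5 + 625w^4 + 250w^3 + 50w^2 - w - 1).

5(625w^5 + 625w^4 + 250w^3 + 50w^2 - w - 1)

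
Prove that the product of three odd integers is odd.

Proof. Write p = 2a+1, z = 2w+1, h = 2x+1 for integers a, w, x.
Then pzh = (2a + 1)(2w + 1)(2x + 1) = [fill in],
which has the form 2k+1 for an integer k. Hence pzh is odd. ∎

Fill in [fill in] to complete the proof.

Expanding: (2a + 1)(2w + 1)(2x + 1) = 8awx + 4aw + 4ax + 2a + 4wx + 2w + 2x + 1.
Every term except the constant is even, so this is 2(4awx + 2aw + 2ax + a + 2wx + w + x) + 1,
and 4awx + 2aw + 2ax + a + 2wx + w + x ∈ ℤ gives the required form.

2(4awx + 2aw + 2ax + a + 2wx + w + x) + 1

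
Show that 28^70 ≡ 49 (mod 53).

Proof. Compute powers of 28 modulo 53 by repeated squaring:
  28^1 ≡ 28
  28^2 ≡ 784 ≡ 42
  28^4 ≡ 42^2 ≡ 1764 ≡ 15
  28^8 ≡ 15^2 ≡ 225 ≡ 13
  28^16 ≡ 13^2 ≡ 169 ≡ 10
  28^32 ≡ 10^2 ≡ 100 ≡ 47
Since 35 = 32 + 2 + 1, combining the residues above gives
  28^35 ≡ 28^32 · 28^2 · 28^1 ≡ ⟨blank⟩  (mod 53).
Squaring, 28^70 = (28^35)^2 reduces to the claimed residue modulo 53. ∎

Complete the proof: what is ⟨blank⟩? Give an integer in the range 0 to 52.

28^32 · 28^2 · 28^1 ≡ 47 · 42 · 28 = 55272.
55272 mod 53 = 46, so 28^35 ≡ 46 (mod 53).

46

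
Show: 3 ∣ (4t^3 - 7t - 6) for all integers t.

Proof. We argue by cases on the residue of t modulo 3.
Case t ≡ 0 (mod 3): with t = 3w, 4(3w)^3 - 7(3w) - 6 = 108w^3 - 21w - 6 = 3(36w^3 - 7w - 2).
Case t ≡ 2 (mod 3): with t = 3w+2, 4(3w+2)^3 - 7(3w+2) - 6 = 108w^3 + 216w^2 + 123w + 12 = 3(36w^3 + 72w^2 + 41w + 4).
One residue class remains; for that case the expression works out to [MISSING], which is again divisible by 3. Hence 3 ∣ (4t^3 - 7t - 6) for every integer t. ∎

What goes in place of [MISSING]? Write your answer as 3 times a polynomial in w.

3(36w^3 + 36w^2 + 5w - 3)

Only t ≡ 1 (mod 3) is unaccounted for. Put t = 3w+1:
4(3w+1)^3 - 7(3w+1) - 6 expands to 108w^3 + 108w^2 + 15w - 9,
and factoring out 3 leaves 3(36w^3 + 36w^2 + 5w - 3).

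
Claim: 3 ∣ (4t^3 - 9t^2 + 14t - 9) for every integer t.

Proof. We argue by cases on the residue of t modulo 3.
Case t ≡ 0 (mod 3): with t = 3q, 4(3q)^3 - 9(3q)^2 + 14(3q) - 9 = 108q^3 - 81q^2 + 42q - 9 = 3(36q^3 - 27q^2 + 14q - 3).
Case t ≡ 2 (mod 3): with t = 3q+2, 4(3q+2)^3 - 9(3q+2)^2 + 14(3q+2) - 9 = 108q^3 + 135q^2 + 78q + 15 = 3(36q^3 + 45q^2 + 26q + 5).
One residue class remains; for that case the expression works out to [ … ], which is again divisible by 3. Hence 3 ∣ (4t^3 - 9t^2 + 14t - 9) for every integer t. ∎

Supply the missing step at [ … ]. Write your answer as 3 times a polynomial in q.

3(36q^3 + 9q^2 + 8q)

Only t ≡ 1 (mod 3) is unaccounted for. Put t = 3q+1:
4(3q+1)^3 - 9(3q+1)^2 + 14(3q+1) - 9 expands to 108q^3 + 27q^2 + 24q,
and factoring out 3 leaves 3(36q^3 + 9q^2 + 8q).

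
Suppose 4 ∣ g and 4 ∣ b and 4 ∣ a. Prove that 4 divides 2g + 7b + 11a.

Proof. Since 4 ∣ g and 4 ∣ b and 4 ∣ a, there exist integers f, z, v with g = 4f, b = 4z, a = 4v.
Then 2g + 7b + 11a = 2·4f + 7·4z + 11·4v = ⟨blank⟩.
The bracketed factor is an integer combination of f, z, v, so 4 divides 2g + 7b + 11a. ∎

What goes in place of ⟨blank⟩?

Each term has a factor of 4: 2·4f + 7·4z + 11·4v = 4·(2f + 11v + 7z).
Since 2f + 11v + 7z is an integer, 4 ∣ (2g + 7b + 11a).

4(2f + 11v + 7z)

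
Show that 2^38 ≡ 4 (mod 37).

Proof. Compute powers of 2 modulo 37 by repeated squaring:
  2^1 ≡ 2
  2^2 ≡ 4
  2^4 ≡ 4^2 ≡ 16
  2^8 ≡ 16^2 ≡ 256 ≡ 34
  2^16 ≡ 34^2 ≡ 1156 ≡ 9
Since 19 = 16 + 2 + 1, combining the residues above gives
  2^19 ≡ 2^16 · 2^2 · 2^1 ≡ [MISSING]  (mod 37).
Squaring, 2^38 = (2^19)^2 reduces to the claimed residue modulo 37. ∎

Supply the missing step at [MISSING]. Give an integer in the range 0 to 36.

2^16 · 2^2 · 2^1 ≡ 9 · 4 · 2 = 72.
72 mod 37 = 35, so 2^19 ≡ 35 (mod 37).

35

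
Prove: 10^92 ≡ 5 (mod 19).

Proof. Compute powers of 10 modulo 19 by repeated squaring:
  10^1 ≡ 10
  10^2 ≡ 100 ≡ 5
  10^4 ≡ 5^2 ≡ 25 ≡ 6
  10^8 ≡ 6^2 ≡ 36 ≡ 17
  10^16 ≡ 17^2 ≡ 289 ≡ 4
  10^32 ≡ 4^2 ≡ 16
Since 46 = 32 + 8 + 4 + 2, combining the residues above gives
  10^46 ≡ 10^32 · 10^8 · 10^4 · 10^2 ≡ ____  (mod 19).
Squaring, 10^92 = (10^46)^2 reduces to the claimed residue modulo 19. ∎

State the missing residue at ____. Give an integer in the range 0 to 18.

9

Multiply the listed residues: 16 · 17 · 6 · 5 = 272 → 1632 → 8160.
Reducing modulo 19: 8160 = 429·19 + 9, so 10^46 ≡ 9.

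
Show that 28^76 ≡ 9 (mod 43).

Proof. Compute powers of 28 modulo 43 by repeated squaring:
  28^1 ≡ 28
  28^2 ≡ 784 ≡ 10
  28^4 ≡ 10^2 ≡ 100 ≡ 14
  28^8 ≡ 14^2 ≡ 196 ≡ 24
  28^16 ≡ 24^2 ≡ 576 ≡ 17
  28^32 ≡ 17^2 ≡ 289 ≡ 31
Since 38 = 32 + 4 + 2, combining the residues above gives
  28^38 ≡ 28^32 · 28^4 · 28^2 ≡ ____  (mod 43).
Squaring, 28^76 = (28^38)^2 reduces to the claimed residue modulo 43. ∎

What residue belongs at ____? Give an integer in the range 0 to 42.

Multiply the listed residues: 31 · 14 · 10 = 434 → 4340.
Reducing modulo 43: 4340 = 100·43 + 40, so 28^38 ≡ 40.

40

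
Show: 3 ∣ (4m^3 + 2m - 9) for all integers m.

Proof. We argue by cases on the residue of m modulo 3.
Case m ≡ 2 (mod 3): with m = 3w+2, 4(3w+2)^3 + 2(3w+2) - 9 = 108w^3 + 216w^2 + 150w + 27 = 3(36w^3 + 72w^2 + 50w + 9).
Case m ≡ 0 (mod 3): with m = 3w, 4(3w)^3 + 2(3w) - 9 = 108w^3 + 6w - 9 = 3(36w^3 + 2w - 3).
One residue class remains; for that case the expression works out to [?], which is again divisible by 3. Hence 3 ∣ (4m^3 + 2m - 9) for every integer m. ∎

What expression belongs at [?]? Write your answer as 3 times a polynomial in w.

3(36w^3 + 36w^2 + 14w - 1)

The residues treated are {2, 0}, so the missing case is m ≡ 1 (mod 3); write m = 3w+1.
Then 4(3w+1)^3 + 2(3w+1) - 9 = 108w^3 + 108w^2 + 42w - 3 = 3(36w^3 + 36w^2 + 14w - 1).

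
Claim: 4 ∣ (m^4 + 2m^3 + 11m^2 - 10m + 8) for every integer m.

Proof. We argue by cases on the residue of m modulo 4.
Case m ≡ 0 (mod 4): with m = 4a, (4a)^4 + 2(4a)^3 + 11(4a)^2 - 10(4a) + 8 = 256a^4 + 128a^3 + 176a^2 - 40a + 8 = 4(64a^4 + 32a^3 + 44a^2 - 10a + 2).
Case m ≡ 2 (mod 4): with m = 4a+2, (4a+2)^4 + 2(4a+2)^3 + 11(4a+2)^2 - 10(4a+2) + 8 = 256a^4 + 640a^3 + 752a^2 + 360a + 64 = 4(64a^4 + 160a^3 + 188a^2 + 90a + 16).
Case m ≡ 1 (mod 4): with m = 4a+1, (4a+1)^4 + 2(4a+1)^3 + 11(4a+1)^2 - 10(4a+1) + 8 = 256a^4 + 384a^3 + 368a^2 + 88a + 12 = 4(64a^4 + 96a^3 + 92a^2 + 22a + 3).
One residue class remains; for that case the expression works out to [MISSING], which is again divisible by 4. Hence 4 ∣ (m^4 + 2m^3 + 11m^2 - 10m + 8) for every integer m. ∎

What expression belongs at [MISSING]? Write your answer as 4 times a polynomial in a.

4(64a^4 + 224a^3 + 332a^2 + 218a + 53)

Only m ≡ 3 (mod 4) is unaccounted for. Put m = 4a+3:
(4a+3)^4 + 2(4a+3)^3 + 11(4a+3)^2 - 10(4a+3) + 8 expands to 256a^4 + 896a^3 + 1328a^2 + 872a + 212,
and factoring out 4 leaves 4(64a^4 + 224a^3 + 332a^2 + 218a + 53).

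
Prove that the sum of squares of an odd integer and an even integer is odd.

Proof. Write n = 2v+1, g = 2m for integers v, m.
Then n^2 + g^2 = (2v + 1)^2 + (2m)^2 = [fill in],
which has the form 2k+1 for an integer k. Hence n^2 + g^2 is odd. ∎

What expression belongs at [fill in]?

2(2m^2 + 2v^2 + 2v) + 1

(2v + 1)^2 + (2m)^2 = 4m^2 + 4v^2 + 4v + 1
= 2(2m^2 + 2v^2 + 2v) + 1.
Since 2m^2 + 2v^2 + 2v is an integer, the sum of squares is of the form 2k+1 for an integer k.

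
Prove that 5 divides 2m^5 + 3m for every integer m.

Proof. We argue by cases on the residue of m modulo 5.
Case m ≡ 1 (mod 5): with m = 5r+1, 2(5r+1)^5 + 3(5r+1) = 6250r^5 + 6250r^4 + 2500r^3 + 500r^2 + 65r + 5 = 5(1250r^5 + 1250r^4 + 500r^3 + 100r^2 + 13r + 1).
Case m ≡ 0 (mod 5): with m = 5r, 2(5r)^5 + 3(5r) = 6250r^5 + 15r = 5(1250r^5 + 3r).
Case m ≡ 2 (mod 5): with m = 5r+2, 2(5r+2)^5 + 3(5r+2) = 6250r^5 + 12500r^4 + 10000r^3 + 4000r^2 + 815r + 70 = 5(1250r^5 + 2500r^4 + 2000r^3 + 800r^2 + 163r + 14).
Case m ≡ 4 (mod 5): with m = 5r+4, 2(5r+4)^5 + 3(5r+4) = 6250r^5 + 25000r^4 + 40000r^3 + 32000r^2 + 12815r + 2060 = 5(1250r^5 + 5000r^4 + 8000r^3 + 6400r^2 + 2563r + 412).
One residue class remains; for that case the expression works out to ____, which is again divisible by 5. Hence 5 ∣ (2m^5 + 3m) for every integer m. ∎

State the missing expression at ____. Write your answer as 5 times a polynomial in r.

5(1250r^5 + 3750r^4 + 4500r^3 + 2700r^2 + 813r + 99)

The residues treated are {1, 0, 2, 4}, so the missing case is m ≡ 3 (mod 5); write m = 5r+3.
Then 2(5r+3)^5 + 3(5r+3) = 6250r^5 + 18750r^4 + 22500r^3 + 13500r^2 + 4065r + 495 = 5(1250r^5 + 3750r^4 + 4500r^3 + 2700r^2 + 813r + 99).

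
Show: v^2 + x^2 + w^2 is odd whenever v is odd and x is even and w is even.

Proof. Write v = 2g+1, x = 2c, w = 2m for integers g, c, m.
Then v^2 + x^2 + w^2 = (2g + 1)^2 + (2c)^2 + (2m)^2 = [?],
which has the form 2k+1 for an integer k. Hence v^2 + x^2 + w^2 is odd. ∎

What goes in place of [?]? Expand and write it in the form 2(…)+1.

2(2c^2 + 2g^2 + 2g + 2m^2) + 1

Expanding: (2g + 1)^2 + (2c)^2 + (2m)^2 = 4c^2 + 4g^2 + 4g + 4m^2 + 1.
Every term except the constant is even, so this is 2(2c^2 + 2g^2 + 2g + 2m^2) + 1,
and 2c^2 + 2g^2 + 2g + 2m^2 ∈ ℤ gives the required form.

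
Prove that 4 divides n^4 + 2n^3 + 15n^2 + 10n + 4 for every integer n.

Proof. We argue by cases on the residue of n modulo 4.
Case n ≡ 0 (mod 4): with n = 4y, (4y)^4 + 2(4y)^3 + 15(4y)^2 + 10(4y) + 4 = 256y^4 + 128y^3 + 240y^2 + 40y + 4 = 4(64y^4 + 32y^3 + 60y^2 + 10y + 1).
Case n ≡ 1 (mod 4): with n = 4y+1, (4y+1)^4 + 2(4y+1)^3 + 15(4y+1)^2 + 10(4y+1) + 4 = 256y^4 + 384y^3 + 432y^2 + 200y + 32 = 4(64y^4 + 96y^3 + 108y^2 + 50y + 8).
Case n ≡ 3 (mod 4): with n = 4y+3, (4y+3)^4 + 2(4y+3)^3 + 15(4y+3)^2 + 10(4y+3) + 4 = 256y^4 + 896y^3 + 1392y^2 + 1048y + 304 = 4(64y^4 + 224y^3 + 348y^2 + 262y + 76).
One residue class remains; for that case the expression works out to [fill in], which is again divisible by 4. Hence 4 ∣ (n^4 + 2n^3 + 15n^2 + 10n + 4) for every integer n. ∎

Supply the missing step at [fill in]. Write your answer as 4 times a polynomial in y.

4(64y^4 + 160y^3 + 204y^2 + 126y + 29)

The residues treated are {0, 1, 3}, so the missing case is n ≡ 2 (mod 4); write n = 4y+2.
Then (4y+2)^4 + 2(4y+2)^3 + 15(4y+2)^2 + 10(4y+2) + 4 = 256y^4 + 640y^3 + 816y^2 + 504y + 116 = 4(64y^4 + 160y^3 + 204y^2 + 126y + 29).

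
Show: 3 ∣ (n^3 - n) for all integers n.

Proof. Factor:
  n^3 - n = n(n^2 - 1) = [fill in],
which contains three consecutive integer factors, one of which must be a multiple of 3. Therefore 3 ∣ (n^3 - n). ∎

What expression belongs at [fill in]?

(n - 1)n(n + 1)

n(n^2 - 1) = n(n - 1)(n + 1) = (n - 1)n(n + 1).
These three factors are consecutive integers, so their product is divisible by 3.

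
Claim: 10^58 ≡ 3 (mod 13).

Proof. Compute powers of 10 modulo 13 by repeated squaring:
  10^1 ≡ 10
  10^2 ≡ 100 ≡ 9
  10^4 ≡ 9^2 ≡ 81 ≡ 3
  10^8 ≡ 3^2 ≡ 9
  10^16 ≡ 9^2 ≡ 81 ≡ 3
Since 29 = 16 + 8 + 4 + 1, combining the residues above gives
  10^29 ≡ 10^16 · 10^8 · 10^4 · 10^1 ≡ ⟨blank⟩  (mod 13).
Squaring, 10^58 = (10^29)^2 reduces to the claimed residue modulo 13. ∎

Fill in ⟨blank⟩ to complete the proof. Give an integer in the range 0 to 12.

Multiply the listed residues: 3 · 9 · 3 · 10 = 27 → 81 → 810.
Reducing modulo 13: 810 = 62·13 + 4, so 10^29 ≡ 4.

4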